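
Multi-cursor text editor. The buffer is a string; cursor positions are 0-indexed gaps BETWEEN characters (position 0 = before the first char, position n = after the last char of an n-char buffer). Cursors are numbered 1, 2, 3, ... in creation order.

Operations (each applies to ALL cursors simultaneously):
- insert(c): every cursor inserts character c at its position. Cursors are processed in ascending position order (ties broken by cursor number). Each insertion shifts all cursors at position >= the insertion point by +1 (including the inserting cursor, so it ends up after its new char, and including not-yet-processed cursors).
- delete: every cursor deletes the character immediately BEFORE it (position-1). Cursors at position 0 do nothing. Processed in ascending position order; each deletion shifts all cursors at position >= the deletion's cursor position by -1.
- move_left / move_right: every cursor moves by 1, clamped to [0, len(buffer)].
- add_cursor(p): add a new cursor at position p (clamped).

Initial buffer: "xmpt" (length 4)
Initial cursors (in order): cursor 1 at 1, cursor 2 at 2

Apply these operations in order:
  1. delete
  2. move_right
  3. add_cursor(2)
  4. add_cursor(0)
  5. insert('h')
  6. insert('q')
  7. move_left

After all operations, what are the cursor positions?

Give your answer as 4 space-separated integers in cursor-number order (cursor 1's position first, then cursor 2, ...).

Answer: 6 6 9 1

Derivation:
After op 1 (delete): buffer="pt" (len 2), cursors c1@0 c2@0, authorship ..
After op 2 (move_right): buffer="pt" (len 2), cursors c1@1 c2@1, authorship ..
After op 3 (add_cursor(2)): buffer="pt" (len 2), cursors c1@1 c2@1 c3@2, authorship ..
After op 4 (add_cursor(0)): buffer="pt" (len 2), cursors c4@0 c1@1 c2@1 c3@2, authorship ..
After op 5 (insert('h')): buffer="hphhth" (len 6), cursors c4@1 c1@4 c2@4 c3@6, authorship 4.12.3
After op 6 (insert('q')): buffer="hqphhqqthq" (len 10), cursors c4@2 c1@7 c2@7 c3@10, authorship 44.1212.33
After op 7 (move_left): buffer="hqphhqqthq" (len 10), cursors c4@1 c1@6 c2@6 c3@9, authorship 44.1212.33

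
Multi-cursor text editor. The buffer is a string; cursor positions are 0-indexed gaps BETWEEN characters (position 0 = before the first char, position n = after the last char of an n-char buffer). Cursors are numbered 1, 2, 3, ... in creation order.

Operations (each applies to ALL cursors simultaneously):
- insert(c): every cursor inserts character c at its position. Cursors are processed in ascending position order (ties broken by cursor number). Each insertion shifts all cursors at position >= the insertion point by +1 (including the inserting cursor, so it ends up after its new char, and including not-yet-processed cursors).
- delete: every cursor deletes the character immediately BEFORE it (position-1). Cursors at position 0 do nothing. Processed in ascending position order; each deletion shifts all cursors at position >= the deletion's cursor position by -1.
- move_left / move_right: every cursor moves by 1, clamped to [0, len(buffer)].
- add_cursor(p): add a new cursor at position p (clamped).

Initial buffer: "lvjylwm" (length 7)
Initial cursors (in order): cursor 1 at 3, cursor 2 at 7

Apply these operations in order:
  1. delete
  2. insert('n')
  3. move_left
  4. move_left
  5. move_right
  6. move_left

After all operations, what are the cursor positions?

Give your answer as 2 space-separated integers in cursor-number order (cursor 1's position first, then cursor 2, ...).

After op 1 (delete): buffer="lvylw" (len 5), cursors c1@2 c2@5, authorship .....
After op 2 (insert('n')): buffer="lvnylwn" (len 7), cursors c1@3 c2@7, authorship ..1...2
After op 3 (move_left): buffer="lvnylwn" (len 7), cursors c1@2 c2@6, authorship ..1...2
After op 4 (move_left): buffer="lvnylwn" (len 7), cursors c1@1 c2@5, authorship ..1...2
After op 5 (move_right): buffer="lvnylwn" (len 7), cursors c1@2 c2@6, authorship ..1...2
After op 6 (move_left): buffer="lvnylwn" (len 7), cursors c1@1 c2@5, authorship ..1...2

Answer: 1 5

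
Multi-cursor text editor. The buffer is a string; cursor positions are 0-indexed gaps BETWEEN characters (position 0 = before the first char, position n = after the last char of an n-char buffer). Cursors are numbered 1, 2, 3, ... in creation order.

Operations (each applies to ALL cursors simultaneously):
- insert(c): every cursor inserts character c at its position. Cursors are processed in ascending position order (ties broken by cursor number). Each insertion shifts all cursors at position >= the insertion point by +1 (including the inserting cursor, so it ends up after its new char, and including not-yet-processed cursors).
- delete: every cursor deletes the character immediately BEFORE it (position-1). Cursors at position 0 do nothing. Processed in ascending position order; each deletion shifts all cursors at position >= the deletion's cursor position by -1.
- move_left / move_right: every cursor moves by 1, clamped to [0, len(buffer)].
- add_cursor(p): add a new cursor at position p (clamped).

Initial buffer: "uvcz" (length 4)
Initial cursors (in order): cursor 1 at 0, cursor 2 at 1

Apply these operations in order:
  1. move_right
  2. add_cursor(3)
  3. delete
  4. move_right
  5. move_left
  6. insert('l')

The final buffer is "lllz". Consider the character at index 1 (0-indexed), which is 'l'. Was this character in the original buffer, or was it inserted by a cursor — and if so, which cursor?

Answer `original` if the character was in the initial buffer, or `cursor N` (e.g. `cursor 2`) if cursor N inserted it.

After op 1 (move_right): buffer="uvcz" (len 4), cursors c1@1 c2@2, authorship ....
After op 2 (add_cursor(3)): buffer="uvcz" (len 4), cursors c1@1 c2@2 c3@3, authorship ....
After op 3 (delete): buffer="z" (len 1), cursors c1@0 c2@0 c3@0, authorship .
After op 4 (move_right): buffer="z" (len 1), cursors c1@1 c2@1 c3@1, authorship .
After op 5 (move_left): buffer="z" (len 1), cursors c1@0 c2@0 c3@0, authorship .
After op 6 (insert('l')): buffer="lllz" (len 4), cursors c1@3 c2@3 c3@3, authorship 123.
Authorship (.=original, N=cursor N): 1 2 3 .
Index 1: author = 2

Answer: cursor 2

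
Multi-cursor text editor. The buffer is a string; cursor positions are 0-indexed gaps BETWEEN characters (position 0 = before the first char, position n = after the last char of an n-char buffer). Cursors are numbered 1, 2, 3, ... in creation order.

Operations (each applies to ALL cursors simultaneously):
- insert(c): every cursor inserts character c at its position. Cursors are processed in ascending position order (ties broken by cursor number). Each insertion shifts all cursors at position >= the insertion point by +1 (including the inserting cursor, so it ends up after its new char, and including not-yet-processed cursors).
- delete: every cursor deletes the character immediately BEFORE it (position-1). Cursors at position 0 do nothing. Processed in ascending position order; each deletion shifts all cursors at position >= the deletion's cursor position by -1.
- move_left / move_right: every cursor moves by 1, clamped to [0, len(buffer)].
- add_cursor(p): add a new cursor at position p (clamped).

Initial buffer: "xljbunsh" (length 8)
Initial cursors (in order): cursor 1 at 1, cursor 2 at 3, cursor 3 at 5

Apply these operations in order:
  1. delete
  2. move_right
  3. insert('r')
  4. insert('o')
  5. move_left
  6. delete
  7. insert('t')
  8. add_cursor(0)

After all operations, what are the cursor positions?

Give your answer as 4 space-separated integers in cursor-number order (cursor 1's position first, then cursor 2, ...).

After op 1 (delete): buffer="lbnsh" (len 5), cursors c1@0 c2@1 c3@2, authorship .....
After op 2 (move_right): buffer="lbnsh" (len 5), cursors c1@1 c2@2 c3@3, authorship .....
After op 3 (insert('r')): buffer="lrbrnrsh" (len 8), cursors c1@2 c2@4 c3@6, authorship .1.2.3..
After op 4 (insert('o')): buffer="lrobronrosh" (len 11), cursors c1@3 c2@6 c3@9, authorship .11.22.33..
After op 5 (move_left): buffer="lrobronrosh" (len 11), cursors c1@2 c2@5 c3@8, authorship .11.22.33..
After op 6 (delete): buffer="lobonosh" (len 8), cursors c1@1 c2@3 c3@5, authorship .1.2.3..
After op 7 (insert('t')): buffer="ltobtontosh" (len 11), cursors c1@2 c2@5 c3@8, authorship .11.22.33..
After op 8 (add_cursor(0)): buffer="ltobtontosh" (len 11), cursors c4@0 c1@2 c2@5 c3@8, authorship .11.22.33..

Answer: 2 5 8 0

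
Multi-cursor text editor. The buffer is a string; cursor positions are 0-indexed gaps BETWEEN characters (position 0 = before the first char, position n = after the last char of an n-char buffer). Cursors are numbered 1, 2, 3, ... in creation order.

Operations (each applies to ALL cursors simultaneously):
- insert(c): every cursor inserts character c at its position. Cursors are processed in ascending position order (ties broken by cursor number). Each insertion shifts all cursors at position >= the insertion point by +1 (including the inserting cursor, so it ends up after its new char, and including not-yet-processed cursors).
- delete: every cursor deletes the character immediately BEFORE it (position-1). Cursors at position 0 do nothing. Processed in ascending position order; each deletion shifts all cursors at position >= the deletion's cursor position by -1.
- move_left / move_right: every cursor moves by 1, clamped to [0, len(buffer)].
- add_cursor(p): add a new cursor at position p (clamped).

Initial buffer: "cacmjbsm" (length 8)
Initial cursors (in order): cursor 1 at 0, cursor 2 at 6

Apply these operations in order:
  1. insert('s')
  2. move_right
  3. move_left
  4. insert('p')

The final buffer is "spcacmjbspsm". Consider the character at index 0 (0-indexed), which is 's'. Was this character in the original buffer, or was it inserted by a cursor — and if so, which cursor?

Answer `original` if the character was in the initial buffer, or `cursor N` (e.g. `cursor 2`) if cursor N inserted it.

After op 1 (insert('s')): buffer="scacmjbssm" (len 10), cursors c1@1 c2@8, authorship 1......2..
After op 2 (move_right): buffer="scacmjbssm" (len 10), cursors c1@2 c2@9, authorship 1......2..
After op 3 (move_left): buffer="scacmjbssm" (len 10), cursors c1@1 c2@8, authorship 1......2..
After op 4 (insert('p')): buffer="spcacmjbspsm" (len 12), cursors c1@2 c2@10, authorship 11......22..
Authorship (.=original, N=cursor N): 1 1 . . . . . . 2 2 . .
Index 0: author = 1

Answer: cursor 1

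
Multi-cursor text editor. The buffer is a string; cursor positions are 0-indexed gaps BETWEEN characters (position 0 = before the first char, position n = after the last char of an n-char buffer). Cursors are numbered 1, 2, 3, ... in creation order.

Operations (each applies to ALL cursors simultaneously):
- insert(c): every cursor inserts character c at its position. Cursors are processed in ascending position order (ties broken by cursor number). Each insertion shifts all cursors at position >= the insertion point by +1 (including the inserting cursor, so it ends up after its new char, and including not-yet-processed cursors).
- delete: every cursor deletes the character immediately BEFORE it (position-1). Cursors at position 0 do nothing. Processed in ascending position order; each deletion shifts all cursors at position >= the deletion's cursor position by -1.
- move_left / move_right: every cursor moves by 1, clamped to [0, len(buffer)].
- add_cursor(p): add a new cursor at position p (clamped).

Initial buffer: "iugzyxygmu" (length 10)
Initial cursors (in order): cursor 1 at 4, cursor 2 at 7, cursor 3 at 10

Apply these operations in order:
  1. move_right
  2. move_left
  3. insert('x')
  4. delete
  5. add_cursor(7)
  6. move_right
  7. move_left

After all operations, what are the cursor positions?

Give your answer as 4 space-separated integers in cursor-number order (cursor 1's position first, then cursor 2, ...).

Answer: 4 7 9 7

Derivation:
After op 1 (move_right): buffer="iugzyxygmu" (len 10), cursors c1@5 c2@8 c3@10, authorship ..........
After op 2 (move_left): buffer="iugzyxygmu" (len 10), cursors c1@4 c2@7 c3@9, authorship ..........
After op 3 (insert('x')): buffer="iugzxyxyxgmxu" (len 13), cursors c1@5 c2@9 c3@12, authorship ....1...2..3.
After op 4 (delete): buffer="iugzyxygmu" (len 10), cursors c1@4 c2@7 c3@9, authorship ..........
After op 5 (add_cursor(7)): buffer="iugzyxygmu" (len 10), cursors c1@4 c2@7 c4@7 c3@9, authorship ..........
After op 6 (move_right): buffer="iugzyxygmu" (len 10), cursors c1@5 c2@8 c4@8 c3@10, authorship ..........
After op 7 (move_left): buffer="iugzyxygmu" (len 10), cursors c1@4 c2@7 c4@7 c3@9, authorship ..........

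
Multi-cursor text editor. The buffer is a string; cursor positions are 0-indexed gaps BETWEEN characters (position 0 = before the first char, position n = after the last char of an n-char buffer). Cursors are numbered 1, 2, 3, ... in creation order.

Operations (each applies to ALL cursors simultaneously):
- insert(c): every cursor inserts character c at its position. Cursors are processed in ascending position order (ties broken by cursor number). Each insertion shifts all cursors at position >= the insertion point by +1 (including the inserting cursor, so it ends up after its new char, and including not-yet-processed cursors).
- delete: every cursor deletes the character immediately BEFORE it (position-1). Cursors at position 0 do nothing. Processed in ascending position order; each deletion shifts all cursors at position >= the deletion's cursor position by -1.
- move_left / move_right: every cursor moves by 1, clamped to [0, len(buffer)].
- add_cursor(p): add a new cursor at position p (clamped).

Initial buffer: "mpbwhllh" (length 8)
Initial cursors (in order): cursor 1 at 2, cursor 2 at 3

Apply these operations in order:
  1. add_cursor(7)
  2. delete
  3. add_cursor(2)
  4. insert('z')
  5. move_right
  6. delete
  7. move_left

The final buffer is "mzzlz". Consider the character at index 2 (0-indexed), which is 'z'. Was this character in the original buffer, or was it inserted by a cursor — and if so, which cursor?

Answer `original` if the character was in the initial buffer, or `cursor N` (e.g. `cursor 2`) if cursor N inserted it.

Answer: cursor 4

Derivation:
After op 1 (add_cursor(7)): buffer="mpbwhllh" (len 8), cursors c1@2 c2@3 c3@7, authorship ........
After op 2 (delete): buffer="mwhlh" (len 5), cursors c1@1 c2@1 c3@4, authorship .....
After op 3 (add_cursor(2)): buffer="mwhlh" (len 5), cursors c1@1 c2@1 c4@2 c3@4, authorship .....
After op 4 (insert('z')): buffer="mzzwzhlzh" (len 9), cursors c1@3 c2@3 c4@5 c3@8, authorship .12.4..3.
After op 5 (move_right): buffer="mzzwzhlzh" (len 9), cursors c1@4 c2@4 c4@6 c3@9, authorship .12.4..3.
After op 6 (delete): buffer="mzzlz" (len 5), cursors c1@2 c2@2 c4@3 c3@5, authorship .14.3
After op 7 (move_left): buffer="mzzlz" (len 5), cursors c1@1 c2@1 c4@2 c3@4, authorship .14.3
Authorship (.=original, N=cursor N): . 1 4 . 3
Index 2: author = 4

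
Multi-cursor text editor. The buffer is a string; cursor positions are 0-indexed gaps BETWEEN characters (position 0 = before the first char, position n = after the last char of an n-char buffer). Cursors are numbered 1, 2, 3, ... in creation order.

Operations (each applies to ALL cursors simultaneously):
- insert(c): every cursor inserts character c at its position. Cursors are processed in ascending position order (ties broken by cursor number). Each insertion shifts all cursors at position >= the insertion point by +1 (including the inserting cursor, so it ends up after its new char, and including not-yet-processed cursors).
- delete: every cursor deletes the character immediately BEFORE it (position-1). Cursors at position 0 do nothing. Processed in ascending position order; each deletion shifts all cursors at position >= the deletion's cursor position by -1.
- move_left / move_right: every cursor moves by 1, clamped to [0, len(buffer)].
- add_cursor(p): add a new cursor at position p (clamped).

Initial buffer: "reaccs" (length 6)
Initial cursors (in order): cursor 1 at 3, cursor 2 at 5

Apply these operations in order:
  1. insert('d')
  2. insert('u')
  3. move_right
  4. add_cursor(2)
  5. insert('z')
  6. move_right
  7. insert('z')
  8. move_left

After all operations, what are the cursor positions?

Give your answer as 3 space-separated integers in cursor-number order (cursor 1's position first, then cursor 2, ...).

Answer: 10 15 4

Derivation:
After op 1 (insert('d')): buffer="readccds" (len 8), cursors c1@4 c2@7, authorship ...1..2.
After op 2 (insert('u')): buffer="readuccdus" (len 10), cursors c1@5 c2@9, authorship ...11..22.
After op 3 (move_right): buffer="readuccdus" (len 10), cursors c1@6 c2@10, authorship ...11..22.
After op 4 (add_cursor(2)): buffer="readuccdus" (len 10), cursors c3@2 c1@6 c2@10, authorship ...11..22.
After op 5 (insert('z')): buffer="rezaduczcdusz" (len 13), cursors c3@3 c1@8 c2@13, authorship ..3.11.1.22.2
After op 6 (move_right): buffer="rezaduczcdusz" (len 13), cursors c3@4 c1@9 c2@13, authorship ..3.11.1.22.2
After op 7 (insert('z')): buffer="rezazduczczduszz" (len 16), cursors c3@5 c1@11 c2@16, authorship ..3.311.1.122.22
After op 8 (move_left): buffer="rezazduczczduszz" (len 16), cursors c3@4 c1@10 c2@15, authorship ..3.311.1.122.22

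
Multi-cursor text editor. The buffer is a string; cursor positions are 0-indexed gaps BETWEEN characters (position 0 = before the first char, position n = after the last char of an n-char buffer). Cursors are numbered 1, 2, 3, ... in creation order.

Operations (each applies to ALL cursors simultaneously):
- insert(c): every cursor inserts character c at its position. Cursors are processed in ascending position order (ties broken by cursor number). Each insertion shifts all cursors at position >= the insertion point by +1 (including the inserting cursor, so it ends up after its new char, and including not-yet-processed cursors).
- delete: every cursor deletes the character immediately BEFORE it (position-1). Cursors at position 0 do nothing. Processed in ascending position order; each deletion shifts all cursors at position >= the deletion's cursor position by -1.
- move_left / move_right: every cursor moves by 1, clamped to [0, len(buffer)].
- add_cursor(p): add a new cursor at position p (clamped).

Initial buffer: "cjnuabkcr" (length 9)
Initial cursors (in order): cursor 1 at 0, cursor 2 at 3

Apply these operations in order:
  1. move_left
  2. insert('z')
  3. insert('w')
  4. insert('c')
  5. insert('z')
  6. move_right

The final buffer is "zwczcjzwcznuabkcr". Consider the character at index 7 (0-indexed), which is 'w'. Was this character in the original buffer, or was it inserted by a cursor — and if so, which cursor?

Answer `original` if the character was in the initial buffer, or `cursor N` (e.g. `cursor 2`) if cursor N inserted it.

Answer: cursor 2

Derivation:
After op 1 (move_left): buffer="cjnuabkcr" (len 9), cursors c1@0 c2@2, authorship .........
After op 2 (insert('z')): buffer="zcjznuabkcr" (len 11), cursors c1@1 c2@4, authorship 1..2.......
After op 3 (insert('w')): buffer="zwcjzwnuabkcr" (len 13), cursors c1@2 c2@6, authorship 11..22.......
After op 4 (insert('c')): buffer="zwccjzwcnuabkcr" (len 15), cursors c1@3 c2@8, authorship 111..222.......
After op 5 (insert('z')): buffer="zwczcjzwcznuabkcr" (len 17), cursors c1@4 c2@10, authorship 1111..2222.......
After op 6 (move_right): buffer="zwczcjzwcznuabkcr" (len 17), cursors c1@5 c2@11, authorship 1111..2222.......
Authorship (.=original, N=cursor N): 1 1 1 1 . . 2 2 2 2 . . . . . . .
Index 7: author = 2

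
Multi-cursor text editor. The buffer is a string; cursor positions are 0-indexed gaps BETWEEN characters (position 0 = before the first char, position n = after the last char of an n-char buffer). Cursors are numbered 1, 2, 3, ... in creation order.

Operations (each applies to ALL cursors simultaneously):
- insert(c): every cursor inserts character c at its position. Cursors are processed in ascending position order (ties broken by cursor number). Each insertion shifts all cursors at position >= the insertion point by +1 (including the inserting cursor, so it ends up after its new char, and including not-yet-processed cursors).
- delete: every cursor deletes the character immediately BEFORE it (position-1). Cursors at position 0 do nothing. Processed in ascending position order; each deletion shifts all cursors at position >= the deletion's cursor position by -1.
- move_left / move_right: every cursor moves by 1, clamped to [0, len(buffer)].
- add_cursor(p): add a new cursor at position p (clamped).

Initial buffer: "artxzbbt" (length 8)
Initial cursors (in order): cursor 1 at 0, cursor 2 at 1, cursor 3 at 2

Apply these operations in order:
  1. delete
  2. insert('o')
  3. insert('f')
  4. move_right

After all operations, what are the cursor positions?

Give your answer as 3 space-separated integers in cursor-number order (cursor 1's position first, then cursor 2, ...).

Answer: 7 7 7

Derivation:
After op 1 (delete): buffer="txzbbt" (len 6), cursors c1@0 c2@0 c3@0, authorship ......
After op 2 (insert('o')): buffer="oootxzbbt" (len 9), cursors c1@3 c2@3 c3@3, authorship 123......
After op 3 (insert('f')): buffer="oooffftxzbbt" (len 12), cursors c1@6 c2@6 c3@6, authorship 123123......
After op 4 (move_right): buffer="oooffftxzbbt" (len 12), cursors c1@7 c2@7 c3@7, authorship 123123......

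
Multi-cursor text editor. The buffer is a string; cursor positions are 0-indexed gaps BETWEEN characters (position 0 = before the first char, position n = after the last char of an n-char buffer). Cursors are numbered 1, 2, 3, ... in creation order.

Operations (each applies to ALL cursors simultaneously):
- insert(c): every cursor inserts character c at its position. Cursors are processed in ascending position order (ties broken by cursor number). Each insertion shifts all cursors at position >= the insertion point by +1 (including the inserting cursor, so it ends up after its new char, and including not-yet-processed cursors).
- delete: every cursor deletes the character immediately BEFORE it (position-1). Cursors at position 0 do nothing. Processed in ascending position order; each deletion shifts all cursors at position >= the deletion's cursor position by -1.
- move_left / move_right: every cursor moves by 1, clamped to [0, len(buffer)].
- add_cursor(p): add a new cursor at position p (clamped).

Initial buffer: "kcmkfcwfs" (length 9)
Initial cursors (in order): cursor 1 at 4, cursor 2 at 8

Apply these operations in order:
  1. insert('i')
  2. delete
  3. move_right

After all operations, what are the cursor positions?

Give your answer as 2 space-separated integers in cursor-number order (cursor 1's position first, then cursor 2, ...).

Answer: 5 9

Derivation:
After op 1 (insert('i')): buffer="kcmkifcwfis" (len 11), cursors c1@5 c2@10, authorship ....1....2.
After op 2 (delete): buffer="kcmkfcwfs" (len 9), cursors c1@4 c2@8, authorship .........
After op 3 (move_right): buffer="kcmkfcwfs" (len 9), cursors c1@5 c2@9, authorship .........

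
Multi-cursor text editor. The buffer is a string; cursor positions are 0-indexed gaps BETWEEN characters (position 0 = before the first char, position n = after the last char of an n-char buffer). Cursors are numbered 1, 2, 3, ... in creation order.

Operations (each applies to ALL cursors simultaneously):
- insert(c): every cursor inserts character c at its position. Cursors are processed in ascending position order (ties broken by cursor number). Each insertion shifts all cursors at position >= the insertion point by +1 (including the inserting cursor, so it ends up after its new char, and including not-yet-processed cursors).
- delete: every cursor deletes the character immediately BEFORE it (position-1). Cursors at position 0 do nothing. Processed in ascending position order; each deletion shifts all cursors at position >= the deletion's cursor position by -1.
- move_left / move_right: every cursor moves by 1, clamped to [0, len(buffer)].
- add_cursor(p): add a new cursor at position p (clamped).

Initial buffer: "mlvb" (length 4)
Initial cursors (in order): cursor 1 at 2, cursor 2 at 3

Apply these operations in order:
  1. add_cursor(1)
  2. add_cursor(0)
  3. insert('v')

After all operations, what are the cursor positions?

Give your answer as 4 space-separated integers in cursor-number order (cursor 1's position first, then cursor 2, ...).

Answer: 5 7 3 1

Derivation:
After op 1 (add_cursor(1)): buffer="mlvb" (len 4), cursors c3@1 c1@2 c2@3, authorship ....
After op 2 (add_cursor(0)): buffer="mlvb" (len 4), cursors c4@0 c3@1 c1@2 c2@3, authorship ....
After op 3 (insert('v')): buffer="vmvlvvvb" (len 8), cursors c4@1 c3@3 c1@5 c2@7, authorship 4.3.1.2.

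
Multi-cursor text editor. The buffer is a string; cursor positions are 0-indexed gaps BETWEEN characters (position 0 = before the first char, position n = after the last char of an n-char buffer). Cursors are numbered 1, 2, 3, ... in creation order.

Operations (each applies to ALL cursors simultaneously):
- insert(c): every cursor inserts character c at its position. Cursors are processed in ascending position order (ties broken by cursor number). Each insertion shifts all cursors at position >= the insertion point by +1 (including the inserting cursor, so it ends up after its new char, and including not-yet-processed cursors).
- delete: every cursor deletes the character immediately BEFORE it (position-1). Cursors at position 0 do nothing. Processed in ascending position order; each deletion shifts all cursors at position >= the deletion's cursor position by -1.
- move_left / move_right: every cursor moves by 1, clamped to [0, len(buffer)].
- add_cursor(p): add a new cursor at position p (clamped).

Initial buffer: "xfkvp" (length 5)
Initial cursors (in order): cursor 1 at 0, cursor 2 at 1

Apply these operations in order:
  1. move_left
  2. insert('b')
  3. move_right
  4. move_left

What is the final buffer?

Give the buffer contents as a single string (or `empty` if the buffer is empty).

Answer: bbxfkvp

Derivation:
After op 1 (move_left): buffer="xfkvp" (len 5), cursors c1@0 c2@0, authorship .....
After op 2 (insert('b')): buffer="bbxfkvp" (len 7), cursors c1@2 c2@2, authorship 12.....
After op 3 (move_right): buffer="bbxfkvp" (len 7), cursors c1@3 c2@3, authorship 12.....
After op 4 (move_left): buffer="bbxfkvp" (len 7), cursors c1@2 c2@2, authorship 12.....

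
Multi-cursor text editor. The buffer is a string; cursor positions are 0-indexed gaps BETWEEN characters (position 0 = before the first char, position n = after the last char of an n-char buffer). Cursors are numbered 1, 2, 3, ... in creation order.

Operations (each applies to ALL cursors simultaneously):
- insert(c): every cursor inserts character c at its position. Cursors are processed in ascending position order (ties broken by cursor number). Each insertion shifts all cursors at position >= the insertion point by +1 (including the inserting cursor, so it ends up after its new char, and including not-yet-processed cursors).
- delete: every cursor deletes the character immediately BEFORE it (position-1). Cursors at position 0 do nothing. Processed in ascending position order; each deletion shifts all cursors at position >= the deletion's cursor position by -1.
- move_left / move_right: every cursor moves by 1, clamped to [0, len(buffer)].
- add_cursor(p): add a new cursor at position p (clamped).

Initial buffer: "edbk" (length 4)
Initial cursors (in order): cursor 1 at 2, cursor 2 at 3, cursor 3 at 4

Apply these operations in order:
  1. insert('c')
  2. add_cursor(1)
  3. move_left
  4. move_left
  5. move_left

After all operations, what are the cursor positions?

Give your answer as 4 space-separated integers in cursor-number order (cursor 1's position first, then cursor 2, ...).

Answer: 0 2 4 0

Derivation:
After op 1 (insert('c')): buffer="edcbckc" (len 7), cursors c1@3 c2@5 c3@7, authorship ..1.2.3
After op 2 (add_cursor(1)): buffer="edcbckc" (len 7), cursors c4@1 c1@3 c2@5 c3@7, authorship ..1.2.3
After op 3 (move_left): buffer="edcbckc" (len 7), cursors c4@0 c1@2 c2@4 c3@6, authorship ..1.2.3
After op 4 (move_left): buffer="edcbckc" (len 7), cursors c4@0 c1@1 c2@3 c3@5, authorship ..1.2.3
After op 5 (move_left): buffer="edcbckc" (len 7), cursors c1@0 c4@0 c2@2 c3@4, authorship ..1.2.3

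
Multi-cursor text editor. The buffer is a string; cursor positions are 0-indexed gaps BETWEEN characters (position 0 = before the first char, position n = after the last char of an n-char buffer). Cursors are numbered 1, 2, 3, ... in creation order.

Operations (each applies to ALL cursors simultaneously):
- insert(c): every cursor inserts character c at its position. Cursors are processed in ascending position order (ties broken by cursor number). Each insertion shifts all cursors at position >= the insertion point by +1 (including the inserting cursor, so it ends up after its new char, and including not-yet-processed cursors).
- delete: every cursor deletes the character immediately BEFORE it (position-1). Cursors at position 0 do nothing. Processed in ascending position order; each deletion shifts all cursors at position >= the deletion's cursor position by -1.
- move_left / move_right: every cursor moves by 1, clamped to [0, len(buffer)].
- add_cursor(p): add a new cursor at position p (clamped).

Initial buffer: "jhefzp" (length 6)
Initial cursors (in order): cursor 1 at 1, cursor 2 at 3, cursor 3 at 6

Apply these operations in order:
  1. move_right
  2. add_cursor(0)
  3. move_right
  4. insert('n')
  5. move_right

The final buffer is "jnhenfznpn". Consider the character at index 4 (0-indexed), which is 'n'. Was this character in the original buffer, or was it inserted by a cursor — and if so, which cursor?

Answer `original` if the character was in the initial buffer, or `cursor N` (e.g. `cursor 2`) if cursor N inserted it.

After op 1 (move_right): buffer="jhefzp" (len 6), cursors c1@2 c2@4 c3@6, authorship ......
After op 2 (add_cursor(0)): buffer="jhefzp" (len 6), cursors c4@0 c1@2 c2@4 c3@6, authorship ......
After op 3 (move_right): buffer="jhefzp" (len 6), cursors c4@1 c1@3 c2@5 c3@6, authorship ......
After op 4 (insert('n')): buffer="jnhenfznpn" (len 10), cursors c4@2 c1@5 c2@8 c3@10, authorship .4..1..2.3
After op 5 (move_right): buffer="jnhenfznpn" (len 10), cursors c4@3 c1@6 c2@9 c3@10, authorship .4..1..2.3
Authorship (.=original, N=cursor N): . 4 . . 1 . . 2 . 3
Index 4: author = 1

Answer: cursor 1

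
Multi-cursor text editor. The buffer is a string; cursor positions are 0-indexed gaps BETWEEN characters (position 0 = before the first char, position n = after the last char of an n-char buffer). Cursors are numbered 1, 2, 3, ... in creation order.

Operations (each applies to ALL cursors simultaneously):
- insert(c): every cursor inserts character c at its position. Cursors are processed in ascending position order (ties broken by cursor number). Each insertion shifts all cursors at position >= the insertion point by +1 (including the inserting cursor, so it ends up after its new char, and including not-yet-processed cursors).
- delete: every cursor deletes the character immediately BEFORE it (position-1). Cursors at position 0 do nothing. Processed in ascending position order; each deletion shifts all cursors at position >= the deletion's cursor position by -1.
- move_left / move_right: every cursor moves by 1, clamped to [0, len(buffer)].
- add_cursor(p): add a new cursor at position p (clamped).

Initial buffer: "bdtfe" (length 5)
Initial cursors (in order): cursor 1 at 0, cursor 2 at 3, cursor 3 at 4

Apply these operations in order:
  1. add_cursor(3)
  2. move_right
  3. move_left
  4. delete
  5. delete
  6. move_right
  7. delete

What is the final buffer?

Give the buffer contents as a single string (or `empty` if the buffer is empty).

Answer: empty

Derivation:
After op 1 (add_cursor(3)): buffer="bdtfe" (len 5), cursors c1@0 c2@3 c4@3 c3@4, authorship .....
After op 2 (move_right): buffer="bdtfe" (len 5), cursors c1@1 c2@4 c4@4 c3@5, authorship .....
After op 3 (move_left): buffer="bdtfe" (len 5), cursors c1@0 c2@3 c4@3 c3@4, authorship .....
After op 4 (delete): buffer="be" (len 2), cursors c1@0 c2@1 c3@1 c4@1, authorship ..
After op 5 (delete): buffer="e" (len 1), cursors c1@0 c2@0 c3@0 c4@0, authorship .
After op 6 (move_right): buffer="e" (len 1), cursors c1@1 c2@1 c3@1 c4@1, authorship .
After op 7 (delete): buffer="" (len 0), cursors c1@0 c2@0 c3@0 c4@0, authorship 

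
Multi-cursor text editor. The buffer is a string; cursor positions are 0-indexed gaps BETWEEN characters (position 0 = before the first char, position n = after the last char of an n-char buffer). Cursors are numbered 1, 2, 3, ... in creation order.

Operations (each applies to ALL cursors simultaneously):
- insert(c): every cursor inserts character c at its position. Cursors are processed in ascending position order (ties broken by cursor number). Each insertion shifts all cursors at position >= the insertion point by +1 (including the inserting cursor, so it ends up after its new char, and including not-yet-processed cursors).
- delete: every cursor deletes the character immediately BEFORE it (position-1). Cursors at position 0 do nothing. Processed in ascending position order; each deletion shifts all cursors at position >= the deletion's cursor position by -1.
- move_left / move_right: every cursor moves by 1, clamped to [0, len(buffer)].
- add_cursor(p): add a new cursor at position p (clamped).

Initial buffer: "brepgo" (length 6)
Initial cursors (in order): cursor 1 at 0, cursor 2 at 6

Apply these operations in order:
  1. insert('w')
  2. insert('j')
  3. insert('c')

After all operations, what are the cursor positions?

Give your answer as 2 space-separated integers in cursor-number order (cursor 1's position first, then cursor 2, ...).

After op 1 (insert('w')): buffer="wbrepgow" (len 8), cursors c1@1 c2@8, authorship 1......2
After op 2 (insert('j')): buffer="wjbrepgowj" (len 10), cursors c1@2 c2@10, authorship 11......22
After op 3 (insert('c')): buffer="wjcbrepgowjc" (len 12), cursors c1@3 c2@12, authorship 111......222

Answer: 3 12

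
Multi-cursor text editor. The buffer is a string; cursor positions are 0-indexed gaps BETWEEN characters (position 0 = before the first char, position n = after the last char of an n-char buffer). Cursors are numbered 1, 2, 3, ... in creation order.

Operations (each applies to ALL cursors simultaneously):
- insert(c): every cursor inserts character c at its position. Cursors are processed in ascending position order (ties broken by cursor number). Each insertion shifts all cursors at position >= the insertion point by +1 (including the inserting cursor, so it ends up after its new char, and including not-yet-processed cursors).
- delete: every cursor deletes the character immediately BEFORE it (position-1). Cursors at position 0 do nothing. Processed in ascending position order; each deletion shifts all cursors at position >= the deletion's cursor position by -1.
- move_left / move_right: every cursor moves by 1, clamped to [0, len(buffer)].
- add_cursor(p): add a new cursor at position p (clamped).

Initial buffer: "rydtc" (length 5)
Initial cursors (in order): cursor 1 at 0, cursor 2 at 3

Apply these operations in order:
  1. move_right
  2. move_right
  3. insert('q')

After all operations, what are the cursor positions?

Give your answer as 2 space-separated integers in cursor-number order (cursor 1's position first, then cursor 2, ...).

After op 1 (move_right): buffer="rydtc" (len 5), cursors c1@1 c2@4, authorship .....
After op 2 (move_right): buffer="rydtc" (len 5), cursors c1@2 c2@5, authorship .....
After op 3 (insert('q')): buffer="ryqdtcq" (len 7), cursors c1@3 c2@7, authorship ..1...2

Answer: 3 7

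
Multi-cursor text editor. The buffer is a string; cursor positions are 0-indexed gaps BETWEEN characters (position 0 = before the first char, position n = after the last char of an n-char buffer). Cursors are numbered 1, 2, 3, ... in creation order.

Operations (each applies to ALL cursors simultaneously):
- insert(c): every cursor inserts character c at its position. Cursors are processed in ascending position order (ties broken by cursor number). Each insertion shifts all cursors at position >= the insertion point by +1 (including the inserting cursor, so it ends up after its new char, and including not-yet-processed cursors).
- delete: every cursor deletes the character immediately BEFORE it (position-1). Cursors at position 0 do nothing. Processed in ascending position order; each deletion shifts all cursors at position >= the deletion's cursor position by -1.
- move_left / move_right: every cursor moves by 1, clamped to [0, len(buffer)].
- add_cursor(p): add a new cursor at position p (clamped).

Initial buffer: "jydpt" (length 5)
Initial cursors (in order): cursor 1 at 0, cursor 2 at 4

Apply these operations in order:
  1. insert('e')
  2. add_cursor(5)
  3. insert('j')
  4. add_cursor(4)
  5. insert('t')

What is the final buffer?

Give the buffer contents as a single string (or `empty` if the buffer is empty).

After op 1 (insert('e')): buffer="ejydpet" (len 7), cursors c1@1 c2@6, authorship 1....2.
After op 2 (add_cursor(5)): buffer="ejydpet" (len 7), cursors c1@1 c3@5 c2@6, authorship 1....2.
After op 3 (insert('j')): buffer="ejjydpjejt" (len 10), cursors c1@2 c3@7 c2@9, authorship 11....322.
After op 4 (add_cursor(4)): buffer="ejjydpjejt" (len 10), cursors c1@2 c4@4 c3@7 c2@9, authorship 11....322.
After op 5 (insert('t')): buffer="ejtjytdpjtejtt" (len 14), cursors c1@3 c4@6 c3@10 c2@13, authorship 111..4..33222.

Answer: ejtjytdpjtejtt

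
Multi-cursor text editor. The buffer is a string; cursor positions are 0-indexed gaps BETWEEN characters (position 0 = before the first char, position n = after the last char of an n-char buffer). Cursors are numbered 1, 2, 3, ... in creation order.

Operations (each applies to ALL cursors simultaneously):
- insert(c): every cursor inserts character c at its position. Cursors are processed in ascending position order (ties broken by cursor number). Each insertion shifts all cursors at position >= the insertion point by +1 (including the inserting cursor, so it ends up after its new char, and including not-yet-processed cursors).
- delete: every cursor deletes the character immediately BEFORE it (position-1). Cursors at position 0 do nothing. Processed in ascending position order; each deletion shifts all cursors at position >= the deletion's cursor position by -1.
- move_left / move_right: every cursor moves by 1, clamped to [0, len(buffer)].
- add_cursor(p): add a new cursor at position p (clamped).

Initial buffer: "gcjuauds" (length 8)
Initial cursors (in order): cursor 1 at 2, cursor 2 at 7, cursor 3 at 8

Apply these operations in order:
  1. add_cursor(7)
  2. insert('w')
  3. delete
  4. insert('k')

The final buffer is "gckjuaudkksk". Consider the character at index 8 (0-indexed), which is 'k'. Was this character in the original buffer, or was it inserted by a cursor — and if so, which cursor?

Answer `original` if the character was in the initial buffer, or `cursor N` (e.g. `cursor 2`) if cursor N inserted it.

Answer: cursor 2

Derivation:
After op 1 (add_cursor(7)): buffer="gcjuauds" (len 8), cursors c1@2 c2@7 c4@7 c3@8, authorship ........
After op 2 (insert('w')): buffer="gcwjuaudwwsw" (len 12), cursors c1@3 c2@10 c4@10 c3@12, authorship ..1.....24.3
After op 3 (delete): buffer="gcjuauds" (len 8), cursors c1@2 c2@7 c4@7 c3@8, authorship ........
After op 4 (insert('k')): buffer="gckjuaudkksk" (len 12), cursors c1@3 c2@10 c4@10 c3@12, authorship ..1.....24.3
Authorship (.=original, N=cursor N): . . 1 . . . . . 2 4 . 3
Index 8: author = 2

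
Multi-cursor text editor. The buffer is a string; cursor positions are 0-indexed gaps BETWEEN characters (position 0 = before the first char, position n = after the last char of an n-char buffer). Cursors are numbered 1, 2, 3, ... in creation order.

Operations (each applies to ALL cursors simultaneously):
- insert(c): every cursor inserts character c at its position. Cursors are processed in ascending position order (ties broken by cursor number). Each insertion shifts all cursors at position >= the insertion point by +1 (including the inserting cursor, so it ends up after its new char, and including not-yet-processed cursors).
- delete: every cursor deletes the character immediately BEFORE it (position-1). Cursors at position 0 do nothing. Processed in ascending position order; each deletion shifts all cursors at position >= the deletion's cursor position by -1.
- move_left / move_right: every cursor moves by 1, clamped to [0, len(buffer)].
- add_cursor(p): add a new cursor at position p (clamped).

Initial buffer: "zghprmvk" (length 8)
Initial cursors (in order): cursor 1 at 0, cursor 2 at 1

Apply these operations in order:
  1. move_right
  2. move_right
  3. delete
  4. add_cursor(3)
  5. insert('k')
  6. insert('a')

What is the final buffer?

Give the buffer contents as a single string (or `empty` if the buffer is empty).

Answer: zkkaaprkamvk

Derivation:
After op 1 (move_right): buffer="zghprmvk" (len 8), cursors c1@1 c2@2, authorship ........
After op 2 (move_right): buffer="zghprmvk" (len 8), cursors c1@2 c2@3, authorship ........
After op 3 (delete): buffer="zprmvk" (len 6), cursors c1@1 c2@1, authorship ......
After op 4 (add_cursor(3)): buffer="zprmvk" (len 6), cursors c1@1 c2@1 c3@3, authorship ......
After op 5 (insert('k')): buffer="zkkprkmvk" (len 9), cursors c1@3 c2@3 c3@6, authorship .12..3...
After op 6 (insert('a')): buffer="zkkaaprkamvk" (len 12), cursors c1@5 c2@5 c3@9, authorship .1212..33...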